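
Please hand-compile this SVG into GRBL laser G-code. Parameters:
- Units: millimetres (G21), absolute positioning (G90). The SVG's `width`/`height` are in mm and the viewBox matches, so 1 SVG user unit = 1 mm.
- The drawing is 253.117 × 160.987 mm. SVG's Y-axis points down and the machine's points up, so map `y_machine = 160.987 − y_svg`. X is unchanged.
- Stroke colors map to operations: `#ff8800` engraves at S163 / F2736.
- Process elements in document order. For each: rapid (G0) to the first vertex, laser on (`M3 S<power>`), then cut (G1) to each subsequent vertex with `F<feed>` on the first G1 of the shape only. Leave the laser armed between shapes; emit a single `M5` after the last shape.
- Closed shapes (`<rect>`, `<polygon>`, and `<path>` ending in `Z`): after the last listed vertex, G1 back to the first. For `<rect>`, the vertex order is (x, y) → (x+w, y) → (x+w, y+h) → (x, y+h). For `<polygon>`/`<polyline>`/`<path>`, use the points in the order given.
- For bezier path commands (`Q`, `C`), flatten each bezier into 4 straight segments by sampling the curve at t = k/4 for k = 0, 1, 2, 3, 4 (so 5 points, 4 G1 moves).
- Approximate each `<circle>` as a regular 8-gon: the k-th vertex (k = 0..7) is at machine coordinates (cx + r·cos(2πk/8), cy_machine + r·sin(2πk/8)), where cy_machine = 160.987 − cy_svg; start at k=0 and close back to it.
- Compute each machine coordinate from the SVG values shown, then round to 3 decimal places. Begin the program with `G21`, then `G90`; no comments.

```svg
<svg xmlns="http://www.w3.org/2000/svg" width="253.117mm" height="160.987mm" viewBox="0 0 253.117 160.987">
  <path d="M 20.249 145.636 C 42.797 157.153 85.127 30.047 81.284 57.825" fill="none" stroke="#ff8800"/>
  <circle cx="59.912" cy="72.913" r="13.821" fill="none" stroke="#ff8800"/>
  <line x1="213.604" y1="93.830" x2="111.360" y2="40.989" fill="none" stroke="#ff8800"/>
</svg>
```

G21
G90
G0 X20.249 Y15.351
M3 S163
G1 X39.839 Y28.119 F2736
G1 X60.663 Y65.354
G1 X76.539 Y99.541
G1 X81.284 Y103.162
G0 X73.733 Y88.074
M3 S163
G1 X69.685 Y97.847 F2736
G1 X59.912 Y101.895
G1 X50.139 Y97.847
G1 X46.091 Y88.074
G1 X50.139 Y78.301
G1 X59.912 Y74.253
G1 X69.685 Y78.301
G1 X73.733 Y88.074
G0 X213.604 Y67.157
M3 S163
G1 X111.360 Y119.998 F2736
M5

viewBox `0 0 253.117 160.987` with mm width/height → 1 unit = 1 mm. Flip: y_m = 160.987 − y_svg.

**Shape 1** — `<path>` cubic bezier, stroke `#ff8800` → engrave (S163, F2736). Control points (SVG): P0=(20.249,145.636), P1=(42.797,157.153), P2=(85.127,30.047), P3=(81.284,57.825); sampled at t=k/4. Machine vertices: (20.249,15.351) → (39.839,28.119) → (60.663,65.354) → (76.539,99.541) → (81.284,103.162). Open path.

**Shape 2** — `<circle>` circle, stroke `#ff8800` → engrave (S163, F2736). Machine vertices: (73.733,88.074) → (69.685,97.847) → (59.912,101.895) → (50.139,97.847) → (46.091,88.074) → (50.139,78.301) → (59.912,74.253) → (69.685,78.301) → (73.733,88.074). Closed: final G1 returns to the first vertex.

**Shape 3** — `<line>` line segment, stroke `#ff8800` → engrave (S163, F2736). Machine vertices: (213.604,67.157) → (111.360,119.998). Open path.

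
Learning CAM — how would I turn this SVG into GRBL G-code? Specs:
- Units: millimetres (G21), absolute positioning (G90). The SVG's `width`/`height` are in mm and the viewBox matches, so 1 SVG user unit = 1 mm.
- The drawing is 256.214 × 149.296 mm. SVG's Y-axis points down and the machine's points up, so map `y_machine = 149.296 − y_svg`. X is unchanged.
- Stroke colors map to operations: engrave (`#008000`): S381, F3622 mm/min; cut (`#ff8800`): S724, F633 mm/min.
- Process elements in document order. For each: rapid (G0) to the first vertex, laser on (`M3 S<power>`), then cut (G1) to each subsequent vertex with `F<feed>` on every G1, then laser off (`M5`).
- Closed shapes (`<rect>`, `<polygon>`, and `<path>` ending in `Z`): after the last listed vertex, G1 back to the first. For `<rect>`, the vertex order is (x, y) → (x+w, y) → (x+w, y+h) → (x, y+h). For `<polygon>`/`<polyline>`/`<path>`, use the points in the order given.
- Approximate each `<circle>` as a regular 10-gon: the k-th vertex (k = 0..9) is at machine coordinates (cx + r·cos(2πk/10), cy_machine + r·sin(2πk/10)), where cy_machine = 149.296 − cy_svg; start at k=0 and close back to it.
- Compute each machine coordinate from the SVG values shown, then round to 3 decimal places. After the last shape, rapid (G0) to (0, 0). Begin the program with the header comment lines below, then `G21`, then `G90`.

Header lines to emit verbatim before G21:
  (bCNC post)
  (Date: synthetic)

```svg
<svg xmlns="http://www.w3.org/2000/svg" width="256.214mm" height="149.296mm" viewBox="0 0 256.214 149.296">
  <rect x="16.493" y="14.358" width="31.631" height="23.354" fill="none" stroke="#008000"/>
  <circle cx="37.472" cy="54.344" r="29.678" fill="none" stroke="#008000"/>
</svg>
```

Since the viewBox matches the mm dimensions, user units are millimetres directly. The only transform is the Y-flip y_m = 149.296 − y_svg.

Shape 1 is a rectangle drawn with `<rect>`. Its stroke #008000 means engrave at S381, F3622. After flipping Y the toolpath is (16.493,134.938) → (48.124,134.938) → (48.124,111.584) → (16.493,111.584) → (16.493,134.938), returning to the start.

Shape 2 is a circle drawn with `<circle>`. Its stroke #008000 means engrave at S381, F3622. After flipping Y the toolpath is (67.150,94.952) → (61.482,112.396) → (46.643,123.177) → (28.301,123.177) → (13.462,112.396) → (7.794,94.952) → (13.462,77.508) → (28.301,66.727) → (46.643,66.727) → (61.482,77.508) → (67.150,94.952), returning to the start.

(bCNC post)
(Date: synthetic)
G21
G90
G0 X16.493 Y134.938
M3 S381
G1 X48.124 Y134.938 F3622
G1 X48.124 Y111.584 F3622
G1 X16.493 Y111.584 F3622
G1 X16.493 Y134.938 F3622
M5
G0 X67.150 Y94.952
M3 S381
G1 X61.482 Y112.396 F3622
G1 X46.643 Y123.177 F3622
G1 X28.301 Y123.177 F3622
G1 X13.462 Y112.396 F3622
G1 X7.794 Y94.952 F3622
G1 X13.462 Y77.508 F3622
G1 X28.301 Y66.727 F3622
G1 X46.643 Y66.727 F3622
G1 X61.482 Y77.508 F3622
G1 X67.150 Y94.952 F3622
M5
G0 X0.000 Y0.000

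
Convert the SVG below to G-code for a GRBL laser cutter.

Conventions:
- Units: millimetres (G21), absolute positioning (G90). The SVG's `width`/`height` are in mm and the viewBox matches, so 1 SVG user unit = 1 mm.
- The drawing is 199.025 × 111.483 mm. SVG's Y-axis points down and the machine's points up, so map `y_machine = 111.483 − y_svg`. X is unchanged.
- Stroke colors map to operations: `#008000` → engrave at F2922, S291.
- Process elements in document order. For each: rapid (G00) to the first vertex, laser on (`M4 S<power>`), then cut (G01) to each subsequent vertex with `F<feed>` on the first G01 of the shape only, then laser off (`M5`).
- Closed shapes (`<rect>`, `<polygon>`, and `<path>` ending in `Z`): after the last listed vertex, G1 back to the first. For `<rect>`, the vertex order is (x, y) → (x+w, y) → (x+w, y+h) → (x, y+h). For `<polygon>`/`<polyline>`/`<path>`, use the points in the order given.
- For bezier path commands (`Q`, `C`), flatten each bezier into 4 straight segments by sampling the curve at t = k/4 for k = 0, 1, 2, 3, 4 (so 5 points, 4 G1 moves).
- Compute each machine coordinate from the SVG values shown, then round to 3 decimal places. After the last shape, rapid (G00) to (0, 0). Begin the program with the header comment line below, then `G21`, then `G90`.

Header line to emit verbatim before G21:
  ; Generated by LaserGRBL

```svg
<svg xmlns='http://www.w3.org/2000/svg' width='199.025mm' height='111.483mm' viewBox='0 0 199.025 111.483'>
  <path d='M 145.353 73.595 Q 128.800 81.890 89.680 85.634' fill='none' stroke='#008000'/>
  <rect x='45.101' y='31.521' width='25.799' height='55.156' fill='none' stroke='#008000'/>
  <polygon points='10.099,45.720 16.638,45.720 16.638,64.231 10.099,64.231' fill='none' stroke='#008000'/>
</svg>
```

1 u = 1 mm; y_m = 111.483 − y.

[1] `<path>` quadratic bezier, #008000→engrave S291 F2922: (145.353,37.888) → (135.666,34.025) → (123.158,30.731) → (107.830,28.005) → (89.680,25.849)

[2] `<rect>` rectangle, #008000→engrave S291 F2922: (45.101,79.962) → (70.900,79.962) → (70.900,24.806) → (45.101,24.806) → (45.101,79.962) (closed)

[3] `<polygon>` rectangle, #008000→engrave S291 F2922: (10.099,65.763) → (16.638,65.763) → (16.638,47.252) → (10.099,47.252) → (10.099,65.763) (closed)

; Generated by LaserGRBL
G21
G90
G00 X145.353 Y37.888
M4 S291
G01 X135.666 Y34.025 F2922
G01 X123.158 Y30.731
G01 X107.830 Y28.005
G01 X89.680 Y25.849
M5
G00 X45.101 Y79.962
M4 S291
G01 X70.900 Y79.962 F2922
G01 X70.900 Y24.806
G01 X45.101 Y24.806
G01 X45.101 Y79.962
M5
G00 X10.099 Y65.763
M4 S291
G01 X16.638 Y65.763 F2922
G01 X16.638 Y47.252
G01 X10.099 Y47.252
G01 X10.099 Y65.763
M5
G00 X0.000 Y0.000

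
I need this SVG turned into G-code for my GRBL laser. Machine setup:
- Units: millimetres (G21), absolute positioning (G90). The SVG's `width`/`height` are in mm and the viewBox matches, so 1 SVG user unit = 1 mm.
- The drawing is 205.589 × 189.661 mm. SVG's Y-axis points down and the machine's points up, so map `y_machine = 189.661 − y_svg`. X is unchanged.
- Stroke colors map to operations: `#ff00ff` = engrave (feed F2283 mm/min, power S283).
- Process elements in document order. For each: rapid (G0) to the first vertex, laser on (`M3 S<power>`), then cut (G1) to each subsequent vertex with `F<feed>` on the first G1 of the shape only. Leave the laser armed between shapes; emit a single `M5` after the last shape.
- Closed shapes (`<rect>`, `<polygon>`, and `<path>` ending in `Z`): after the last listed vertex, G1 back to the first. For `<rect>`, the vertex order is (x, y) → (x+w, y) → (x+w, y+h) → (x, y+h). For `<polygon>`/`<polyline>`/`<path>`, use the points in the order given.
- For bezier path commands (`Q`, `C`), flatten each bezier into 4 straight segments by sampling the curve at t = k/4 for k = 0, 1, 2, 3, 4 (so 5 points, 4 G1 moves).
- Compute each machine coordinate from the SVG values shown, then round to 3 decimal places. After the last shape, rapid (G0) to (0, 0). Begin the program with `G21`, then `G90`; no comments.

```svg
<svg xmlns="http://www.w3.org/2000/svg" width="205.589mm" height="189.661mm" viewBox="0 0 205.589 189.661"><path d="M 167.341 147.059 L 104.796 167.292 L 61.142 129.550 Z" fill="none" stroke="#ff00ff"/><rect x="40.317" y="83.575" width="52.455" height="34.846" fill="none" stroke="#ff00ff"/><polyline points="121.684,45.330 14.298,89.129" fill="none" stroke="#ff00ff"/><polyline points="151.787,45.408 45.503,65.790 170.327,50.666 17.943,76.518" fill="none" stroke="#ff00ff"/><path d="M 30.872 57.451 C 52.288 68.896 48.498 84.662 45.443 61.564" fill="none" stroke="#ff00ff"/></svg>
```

Since the viewBox matches the mm dimensions, user units are millimetres directly. The only transform is the Y-flip y_m = 189.661 − y_svg.

Shape 1 is a closed polygon drawn with `<path>`. Its stroke #ff00ff means engrave at S283, F2283. After flipping Y the toolpath is (167.341,42.602) → (104.796,22.369) → (61.142,60.111) → (167.341,42.602), returning to the start.

Shape 2 is a rectangle drawn with `<rect>`. Its stroke #ff00ff means engrave at S283, F2283. After flipping Y the toolpath is (40.317,106.086) → (92.772,106.086) → (92.772,71.240) → (40.317,71.240) → (40.317,106.086), returning to the start.

Shape 3 is a line segment drawn with `<polyline>`. Its stroke #ff00ff means engrave at S283, F2283. After flipping Y the toolpath is (121.684,144.331) → (14.298,100.532).

Shape 4 is a open polyline drawn with `<polyline>`. Its stroke #ff00ff means engrave at S283, F2283. After flipping Y the toolpath is (151.787,144.253) → (45.503,123.871) → (170.327,138.995) → (17.943,113.143).

Shape 5 is a cubic bezier drawn with `<path>`. Its stroke #ff00ff means engrave at S283, F2283. After flipping Y the toolpath is (30.872,132.210) → (42.613,123.491) → (47.334,117.200) → (47.467,117.386) → (45.443,128.097).

G21
G90
G0 X167.341 Y42.602
M3 S283
G1 X104.796 Y22.369 F2283
G1 X61.142 Y60.111
G1 X167.341 Y42.602
G0 X40.317 Y106.086
M3 S283
G1 X92.772 Y106.086 F2283
G1 X92.772 Y71.240
G1 X40.317 Y71.240
G1 X40.317 Y106.086
G0 X121.684 Y144.331
M3 S283
G1 X14.298 Y100.532 F2283
G0 X151.787 Y144.253
M3 S283
G1 X45.503 Y123.871 F2283
G1 X170.327 Y138.995
G1 X17.943 Y113.143
G0 X30.872 Y132.210
M3 S283
G1 X42.613 Y123.491 F2283
G1 X47.334 Y117.200
G1 X47.467 Y117.386
G1 X45.443 Y128.097
M5
G0 X0.000 Y0.000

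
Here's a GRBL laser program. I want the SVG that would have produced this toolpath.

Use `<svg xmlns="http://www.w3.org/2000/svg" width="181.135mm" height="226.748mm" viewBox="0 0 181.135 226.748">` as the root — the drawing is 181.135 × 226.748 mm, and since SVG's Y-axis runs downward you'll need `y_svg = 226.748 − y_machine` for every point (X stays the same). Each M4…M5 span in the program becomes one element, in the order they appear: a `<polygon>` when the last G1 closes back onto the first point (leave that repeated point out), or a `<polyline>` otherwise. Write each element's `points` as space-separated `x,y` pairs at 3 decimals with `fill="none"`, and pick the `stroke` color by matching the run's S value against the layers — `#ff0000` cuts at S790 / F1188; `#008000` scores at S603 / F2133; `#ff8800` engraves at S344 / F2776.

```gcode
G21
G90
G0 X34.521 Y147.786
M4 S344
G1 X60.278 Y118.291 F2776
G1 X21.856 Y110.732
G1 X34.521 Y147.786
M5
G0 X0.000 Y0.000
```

Each laser-on run becomes one SVG element. Flip Y back into SVG space with y_svg = 226.748 − y_machine. Every run uses S344, so all elements get stroke `#ff8800` (engrave).

Run 1: The run returns to its start, so emit a `<polygon>` with points (Y-flipped): 34.521,78.962 60.278,108.457 21.856,116.016.

<svg xmlns="http://www.w3.org/2000/svg" width="181.135mm" height="226.748mm" viewBox="0 0 181.135 226.748">
  <polygon points="34.521,78.962 60.278,108.457 21.856,116.016" fill="none" stroke="#ff8800"/>
</svg>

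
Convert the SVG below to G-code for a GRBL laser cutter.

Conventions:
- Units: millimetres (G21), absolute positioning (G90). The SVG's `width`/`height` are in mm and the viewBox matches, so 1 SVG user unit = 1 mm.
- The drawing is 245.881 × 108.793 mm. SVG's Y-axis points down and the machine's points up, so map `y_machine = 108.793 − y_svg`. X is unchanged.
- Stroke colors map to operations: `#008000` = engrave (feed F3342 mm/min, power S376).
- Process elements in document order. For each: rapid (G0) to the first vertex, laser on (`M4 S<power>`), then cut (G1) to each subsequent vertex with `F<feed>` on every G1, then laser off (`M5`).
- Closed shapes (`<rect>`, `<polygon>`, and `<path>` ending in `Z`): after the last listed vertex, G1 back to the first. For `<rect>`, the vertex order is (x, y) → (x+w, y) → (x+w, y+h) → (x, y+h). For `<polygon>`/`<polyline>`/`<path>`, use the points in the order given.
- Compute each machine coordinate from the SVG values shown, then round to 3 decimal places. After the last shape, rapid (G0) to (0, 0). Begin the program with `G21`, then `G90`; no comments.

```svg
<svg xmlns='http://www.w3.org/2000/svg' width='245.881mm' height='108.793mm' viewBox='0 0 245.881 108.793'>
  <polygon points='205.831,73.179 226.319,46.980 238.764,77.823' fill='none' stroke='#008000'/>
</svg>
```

Since the viewBox matches the mm dimensions, user units are millimetres directly. The only transform is the Y-flip y_m = 108.793 − y_svg.

Shape 1 is a regular polygon drawn with `<polygon>`. Its stroke #008000 means engrave at S376, F3342. After flipping Y the toolpath is (205.831,35.614) → (226.319,61.813) → (238.764,30.970) → (205.831,35.614), returning to the start.

G21
G90
G0 X205.831 Y35.614
M4 S376
G1 X226.319 Y61.813 F3342
G1 X238.764 Y30.970 F3342
G1 X205.831 Y35.614 F3342
M5
G0 X0.000 Y0.000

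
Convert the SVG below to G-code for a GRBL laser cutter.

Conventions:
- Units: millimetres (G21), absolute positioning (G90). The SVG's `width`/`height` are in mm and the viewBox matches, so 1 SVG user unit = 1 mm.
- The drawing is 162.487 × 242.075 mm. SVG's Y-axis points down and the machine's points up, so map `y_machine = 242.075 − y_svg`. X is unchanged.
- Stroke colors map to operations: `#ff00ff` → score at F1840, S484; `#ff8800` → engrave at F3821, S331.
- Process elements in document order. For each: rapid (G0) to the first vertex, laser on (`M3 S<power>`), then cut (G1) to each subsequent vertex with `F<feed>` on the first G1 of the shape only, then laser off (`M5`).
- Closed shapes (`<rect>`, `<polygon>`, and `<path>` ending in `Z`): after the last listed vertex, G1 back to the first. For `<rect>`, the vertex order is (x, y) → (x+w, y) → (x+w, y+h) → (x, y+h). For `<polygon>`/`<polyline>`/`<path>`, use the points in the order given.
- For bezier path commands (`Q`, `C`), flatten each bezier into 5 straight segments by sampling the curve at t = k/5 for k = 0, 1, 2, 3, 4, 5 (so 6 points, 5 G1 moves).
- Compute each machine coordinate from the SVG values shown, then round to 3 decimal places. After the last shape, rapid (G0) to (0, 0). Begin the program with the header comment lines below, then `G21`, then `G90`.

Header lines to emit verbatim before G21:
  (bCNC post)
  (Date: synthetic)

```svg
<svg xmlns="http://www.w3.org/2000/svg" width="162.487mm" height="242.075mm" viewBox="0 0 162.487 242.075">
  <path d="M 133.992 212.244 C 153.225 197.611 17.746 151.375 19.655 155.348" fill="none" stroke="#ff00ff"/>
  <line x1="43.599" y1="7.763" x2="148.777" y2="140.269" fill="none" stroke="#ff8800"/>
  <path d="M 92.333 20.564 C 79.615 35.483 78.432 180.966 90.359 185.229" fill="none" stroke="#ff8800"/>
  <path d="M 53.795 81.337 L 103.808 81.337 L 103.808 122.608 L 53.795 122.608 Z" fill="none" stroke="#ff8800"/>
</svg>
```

viewBox `0 0 162.487 242.075` with mm width/height → 1 unit = 1 mm. Flip: y_m = 242.075 − y_svg.

**Shape 1** — `<path>` cubic bezier, stroke `#ff00ff` → score (S484, F1840). Control points (SVG): P0=(133.992,212.244), P1=(153.225,197.611), P2=(17.746,151.375), P3=(19.655,155.348); sampled at t=k/5. Machine vertices: (133.992,29.831) → (129.303,41.749) → (101.504,57.324) → (64.616,72.630) → (32.659,83.740) → (19.655,86.727). Open path.

**Shape 2** — `<line>` line segment, stroke `#ff8800` → engrave (S331, F3821). Machine vertices: (43.599,234.312) → (148.777,101.806). Open path.

**Shape 3** — `<path>` cubic bezier, stroke `#ff8800` → engrave (S331, F3821). Control points (SVG): P0=(92.333,20.564), P1=(79.615,35.483), P2=(78.432,180.966), P3=(90.359,185.229); sampled at t=k/5. Machine vertices: (92.333,221.511) → (86.099,199.066) → (82.709,158.332) → (82.239,112.353) → (84.763,74.176) → (90.359,56.846). Open path.

**Shape 4** — `<path>` rectangle, stroke `#ff8800` → engrave (S331, F3821). Machine vertices: (53.795,160.738) → (103.808,160.738) → (103.808,119.467) → (53.795,119.467) → (53.795,160.738). Closed: final G1 returns to the first vertex.

(bCNC post)
(Date: synthetic)
G21
G90
G0 X133.992 Y29.831
M3 S484
G1 X129.303 Y41.749 F1840
G1 X101.504 Y57.324
G1 X64.616 Y72.630
G1 X32.659 Y83.740
G1 X19.655 Y86.727
M5
G0 X43.599 Y234.312
M3 S331
G1 X148.777 Y101.806 F3821
M5
G0 X92.333 Y221.511
M3 S331
G1 X86.099 Y199.066 F3821
G1 X82.709 Y158.332
G1 X82.239 Y112.353
G1 X84.763 Y74.176
G1 X90.359 Y56.846
M5
G0 X53.795 Y160.738
M3 S331
G1 X103.808 Y160.738 F3821
G1 X103.808 Y119.467
G1 X53.795 Y119.467
G1 X53.795 Y160.738
M5
G0 X0.000 Y0.000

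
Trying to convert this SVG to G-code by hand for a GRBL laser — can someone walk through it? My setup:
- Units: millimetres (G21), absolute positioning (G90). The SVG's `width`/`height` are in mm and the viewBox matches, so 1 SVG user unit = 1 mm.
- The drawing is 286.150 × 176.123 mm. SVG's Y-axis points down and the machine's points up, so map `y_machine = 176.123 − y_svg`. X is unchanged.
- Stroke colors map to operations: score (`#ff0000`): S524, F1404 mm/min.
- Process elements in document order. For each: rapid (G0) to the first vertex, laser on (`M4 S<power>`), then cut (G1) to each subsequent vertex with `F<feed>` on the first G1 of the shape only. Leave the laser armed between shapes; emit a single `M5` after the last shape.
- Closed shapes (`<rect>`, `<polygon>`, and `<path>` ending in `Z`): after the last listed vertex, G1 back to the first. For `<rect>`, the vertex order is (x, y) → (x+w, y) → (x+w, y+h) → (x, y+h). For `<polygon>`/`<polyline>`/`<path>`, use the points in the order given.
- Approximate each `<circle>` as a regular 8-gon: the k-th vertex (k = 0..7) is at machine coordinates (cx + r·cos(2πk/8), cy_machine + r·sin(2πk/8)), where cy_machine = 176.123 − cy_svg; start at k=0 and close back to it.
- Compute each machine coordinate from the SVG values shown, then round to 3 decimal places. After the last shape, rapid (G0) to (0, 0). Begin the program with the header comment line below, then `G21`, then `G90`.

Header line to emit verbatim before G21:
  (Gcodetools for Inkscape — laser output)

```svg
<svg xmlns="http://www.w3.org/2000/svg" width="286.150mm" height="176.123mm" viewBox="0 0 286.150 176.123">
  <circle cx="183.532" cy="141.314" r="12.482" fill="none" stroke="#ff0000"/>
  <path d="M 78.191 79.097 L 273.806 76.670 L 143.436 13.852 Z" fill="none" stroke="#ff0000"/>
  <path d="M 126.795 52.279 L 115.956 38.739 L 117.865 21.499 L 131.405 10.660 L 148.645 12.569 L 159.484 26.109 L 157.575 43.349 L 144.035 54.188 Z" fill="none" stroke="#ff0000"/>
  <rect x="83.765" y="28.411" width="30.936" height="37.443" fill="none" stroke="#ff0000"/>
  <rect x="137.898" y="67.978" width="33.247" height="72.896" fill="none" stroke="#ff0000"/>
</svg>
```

(Gcodetools for Inkscape — laser output)
G21
G90
G0 X196.014 Y34.809
M4 S524
G1 X192.358 Y43.635 F1404
G1 X183.532 Y47.291
G1 X174.706 Y43.635
G1 X171.050 Y34.809
G1 X174.706 Y25.983
G1 X183.532 Y22.327
G1 X192.358 Y25.983
G1 X196.014 Y34.809
G0 X78.191 Y97.026
M4 S524
G1 X273.806 Y99.453 F1404
G1 X143.436 Y162.271
G1 X78.191 Y97.026
G0 X126.795 Y123.844
M4 S524
G1 X115.956 Y137.384 F1404
G1 X117.865 Y154.624
G1 X131.405 Y165.463
G1 X148.645 Y163.554
G1 X159.484 Y150.014
G1 X157.575 Y132.774
G1 X144.035 Y121.935
G1 X126.795 Y123.844
G0 X83.765 Y147.712
M4 S524
G1 X114.701 Y147.712 F1404
G1 X114.701 Y110.269
G1 X83.765 Y110.269
G1 X83.765 Y147.712
G0 X137.898 Y108.145
M4 S524
G1 X171.145 Y108.145 F1404
G1 X171.145 Y35.249
G1 X137.898 Y35.249
G1 X137.898 Y108.145
M5
G0 X0.000 Y0.000

Since the viewBox matches the mm dimensions, user units are millimetres directly. The only transform is the Y-flip y_m = 176.123 − y_svg.

Shape 1 is a circle drawn with `<circle>`. Its stroke #ff0000 means score at S524, F1404. After flipping Y the toolpath is (196.014,34.809) → (192.358,43.635) → (183.532,47.291) → (174.706,43.635) → (171.050,34.809) → (174.706,25.983) → (183.532,22.327) → (192.358,25.983) → (196.014,34.809), returning to the start.

Shape 2 is a closed polygon drawn with `<path>`. Its stroke #ff0000 means score at S524, F1404. After flipping Y the toolpath is (78.191,97.026) → (273.806,99.453) → (143.436,162.271) → (78.191,97.026), returning to the start.

Shape 3 is a regular polygon drawn with `<path>`. Its stroke #ff0000 means score at S524, F1404. After flipping Y the toolpath is (126.795,123.844) → (115.956,137.384) → (117.865,154.624) → (131.405,165.463) → (148.645,163.554) → (159.484,150.014) → (157.575,132.774) → (144.035,121.935) → (126.795,123.844), returning to the start.

Shape 4 is a rectangle drawn with `<rect>`. Its stroke #ff0000 means score at S524, F1404. After flipping Y the toolpath is (83.765,147.712) → (114.701,147.712) → (114.701,110.269) → (83.765,110.269) → (83.765,147.712), returning to the start.

Shape 5 is a rectangle drawn with `<rect>`. Its stroke #ff0000 means score at S524, F1404. After flipping Y the toolpath is (137.898,108.145) → (171.145,108.145) → (171.145,35.249) → (137.898,35.249) → (137.898,108.145), returning to the start.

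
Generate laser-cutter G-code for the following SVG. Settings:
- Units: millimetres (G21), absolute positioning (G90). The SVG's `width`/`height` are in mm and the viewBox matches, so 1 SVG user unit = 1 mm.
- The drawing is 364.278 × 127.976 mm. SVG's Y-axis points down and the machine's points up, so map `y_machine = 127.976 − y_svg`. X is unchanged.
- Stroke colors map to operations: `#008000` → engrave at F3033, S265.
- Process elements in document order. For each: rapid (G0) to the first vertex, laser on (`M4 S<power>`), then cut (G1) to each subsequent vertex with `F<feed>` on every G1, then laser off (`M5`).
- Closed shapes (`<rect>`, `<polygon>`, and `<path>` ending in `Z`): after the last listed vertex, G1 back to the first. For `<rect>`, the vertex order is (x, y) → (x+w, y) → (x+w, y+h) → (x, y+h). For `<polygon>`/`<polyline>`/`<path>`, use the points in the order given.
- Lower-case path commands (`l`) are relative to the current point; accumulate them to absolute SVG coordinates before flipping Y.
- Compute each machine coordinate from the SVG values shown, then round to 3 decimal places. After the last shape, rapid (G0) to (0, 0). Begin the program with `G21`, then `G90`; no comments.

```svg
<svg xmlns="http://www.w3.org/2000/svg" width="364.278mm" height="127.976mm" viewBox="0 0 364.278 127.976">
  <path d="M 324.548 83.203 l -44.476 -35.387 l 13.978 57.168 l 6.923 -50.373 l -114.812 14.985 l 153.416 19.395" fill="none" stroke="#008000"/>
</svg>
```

G21
G90
G0 X324.548 Y44.773
M4 S265
G1 X280.072 Y80.160 F3033
G1 X294.050 Y22.992 F3033
G1 X300.973 Y73.365 F3033
G1 X186.161 Y58.380 F3033
G1 X339.577 Y38.985 F3033
M5
G0 X0.000 Y0.000

1 u = 1 mm; y_m = 127.976 − y.

[1] `<path>` open polyline, #008000→engrave S265 F3033: (324.548,44.773) → (280.072,80.160) → (294.050,22.992) → (300.973,73.365) → (186.161,58.380) → (339.577,38.985)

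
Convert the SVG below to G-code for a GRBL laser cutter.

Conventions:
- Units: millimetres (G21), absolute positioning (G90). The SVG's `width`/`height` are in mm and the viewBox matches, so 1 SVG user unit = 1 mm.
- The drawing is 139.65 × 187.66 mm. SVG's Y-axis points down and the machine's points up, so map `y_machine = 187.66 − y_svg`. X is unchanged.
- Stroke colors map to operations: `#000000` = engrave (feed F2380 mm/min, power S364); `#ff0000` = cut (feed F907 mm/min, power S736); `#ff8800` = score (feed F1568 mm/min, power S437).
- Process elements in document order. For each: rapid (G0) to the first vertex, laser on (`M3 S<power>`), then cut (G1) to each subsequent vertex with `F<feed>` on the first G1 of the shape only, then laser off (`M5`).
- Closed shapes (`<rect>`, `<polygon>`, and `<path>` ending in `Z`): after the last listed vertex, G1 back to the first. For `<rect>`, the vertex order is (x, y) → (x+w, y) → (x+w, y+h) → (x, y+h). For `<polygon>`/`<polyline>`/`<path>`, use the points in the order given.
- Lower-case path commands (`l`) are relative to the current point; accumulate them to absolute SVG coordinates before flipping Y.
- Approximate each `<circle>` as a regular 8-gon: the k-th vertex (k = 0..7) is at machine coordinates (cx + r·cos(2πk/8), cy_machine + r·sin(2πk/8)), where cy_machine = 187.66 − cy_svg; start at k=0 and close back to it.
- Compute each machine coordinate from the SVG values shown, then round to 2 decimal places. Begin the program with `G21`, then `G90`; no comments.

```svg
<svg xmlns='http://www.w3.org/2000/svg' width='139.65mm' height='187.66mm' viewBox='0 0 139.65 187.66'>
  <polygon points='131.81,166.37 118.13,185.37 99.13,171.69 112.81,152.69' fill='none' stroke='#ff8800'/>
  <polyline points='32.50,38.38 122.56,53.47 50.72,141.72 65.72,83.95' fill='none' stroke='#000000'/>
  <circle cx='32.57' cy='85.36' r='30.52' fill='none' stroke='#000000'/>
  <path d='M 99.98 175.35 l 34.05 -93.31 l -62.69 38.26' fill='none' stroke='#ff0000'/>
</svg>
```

G21
G90
G0 X131.81 Y21.29
M3 S437
G1 X118.13 Y2.29 F1568
G1 X99.13 Y15.97
G1 X112.81 Y34.97
G1 X131.81 Y21.29
M5
G0 X32.50 Y149.28
M3 S364
G1 X122.56 Y134.19 F2380
G1 X50.72 Y45.94
G1 X65.72 Y103.71
M5
G0 X63.09 Y102.30
M3 S364
G1 X54.15 Y123.88 F2380
G1 X32.57 Y132.82
G1 X10.99 Y123.88
G1 X2.05 Y102.30
G1 X10.99 Y80.72
G1 X32.57 Y71.78
G1 X54.15 Y80.72
G1 X63.09 Y102.30
M5
G0 X99.98 Y12.31
M3 S736
G1 X134.03 Y105.62 F907
G1 X71.34 Y67.36
M5

viewBox `0 0 139.65 187.66` with mm width/height → 1 unit = 1 mm. Flip: y_m = 187.66 − y_svg.

**Shape 1** — `<polygon>` regular polygon, stroke `#ff8800` → score (S437, F1568). Machine vertices: (131.81,21.29) → (118.13,2.29) → (99.13,15.97) → (112.81,34.97) → (131.81,21.29). Closed: final G1 returns to the first vertex.

**Shape 2** — `<polyline>` open polyline, stroke `#000000` → engrave (S364, F2380). Machine vertices: (32.50,149.28) → (122.56,134.19) → (50.72,45.94) → (65.72,103.71). Open path.

**Shape 3** — `<circle>` circle, stroke `#000000` → engrave (S364, F2380). Machine vertices: (63.09,102.30) → (54.15,123.88) → (32.57,132.82) → (10.99,123.88) → (2.05,102.30) → (10.99,80.72) → (32.57,71.78) → (54.15,80.72) → (63.09,102.30). Closed: final G1 returns to the first vertex.

**Shape 4** — `<path>` open polyline, stroke `#ff0000` → cut (S736, F907). Machine vertices: (99.98,12.31) → (134.03,105.62) → (71.34,67.36). Open path.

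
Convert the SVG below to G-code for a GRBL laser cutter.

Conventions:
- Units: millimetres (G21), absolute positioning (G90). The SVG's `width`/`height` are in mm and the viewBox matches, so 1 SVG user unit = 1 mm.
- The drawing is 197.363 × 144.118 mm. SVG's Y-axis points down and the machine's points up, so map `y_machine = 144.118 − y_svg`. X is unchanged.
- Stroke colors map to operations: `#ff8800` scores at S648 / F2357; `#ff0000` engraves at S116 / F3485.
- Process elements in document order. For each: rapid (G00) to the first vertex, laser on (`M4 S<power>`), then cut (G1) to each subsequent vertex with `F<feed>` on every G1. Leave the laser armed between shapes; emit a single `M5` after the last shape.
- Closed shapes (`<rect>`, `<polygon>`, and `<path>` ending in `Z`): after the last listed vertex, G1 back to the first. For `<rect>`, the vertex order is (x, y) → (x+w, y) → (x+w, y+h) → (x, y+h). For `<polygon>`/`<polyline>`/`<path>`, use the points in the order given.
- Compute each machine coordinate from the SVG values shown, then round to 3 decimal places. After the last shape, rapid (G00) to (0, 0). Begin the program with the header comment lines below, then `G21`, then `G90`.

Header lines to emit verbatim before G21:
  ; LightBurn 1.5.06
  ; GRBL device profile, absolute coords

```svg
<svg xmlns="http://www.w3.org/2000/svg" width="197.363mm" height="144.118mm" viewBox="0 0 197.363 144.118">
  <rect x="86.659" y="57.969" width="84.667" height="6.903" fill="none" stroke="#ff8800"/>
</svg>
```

1 u = 1 mm; y_m = 144.118 − y.

[1] `<rect>` rectangle, #ff8800→score S648 F2357: (86.659,86.149) → (171.326,86.149) → (171.326,79.246) → (86.659,79.246) → (86.659,86.149) (closed)

; LightBurn 1.5.06
; GRBL device profile, absolute coords
G21
G90
G00 X86.659 Y86.149
M4 S648
G1 X171.326 Y86.149 F2357
G1 X171.326 Y79.246 F2357
G1 X86.659 Y79.246 F2357
G1 X86.659 Y86.149 F2357
M5
G00 X0.000 Y0.000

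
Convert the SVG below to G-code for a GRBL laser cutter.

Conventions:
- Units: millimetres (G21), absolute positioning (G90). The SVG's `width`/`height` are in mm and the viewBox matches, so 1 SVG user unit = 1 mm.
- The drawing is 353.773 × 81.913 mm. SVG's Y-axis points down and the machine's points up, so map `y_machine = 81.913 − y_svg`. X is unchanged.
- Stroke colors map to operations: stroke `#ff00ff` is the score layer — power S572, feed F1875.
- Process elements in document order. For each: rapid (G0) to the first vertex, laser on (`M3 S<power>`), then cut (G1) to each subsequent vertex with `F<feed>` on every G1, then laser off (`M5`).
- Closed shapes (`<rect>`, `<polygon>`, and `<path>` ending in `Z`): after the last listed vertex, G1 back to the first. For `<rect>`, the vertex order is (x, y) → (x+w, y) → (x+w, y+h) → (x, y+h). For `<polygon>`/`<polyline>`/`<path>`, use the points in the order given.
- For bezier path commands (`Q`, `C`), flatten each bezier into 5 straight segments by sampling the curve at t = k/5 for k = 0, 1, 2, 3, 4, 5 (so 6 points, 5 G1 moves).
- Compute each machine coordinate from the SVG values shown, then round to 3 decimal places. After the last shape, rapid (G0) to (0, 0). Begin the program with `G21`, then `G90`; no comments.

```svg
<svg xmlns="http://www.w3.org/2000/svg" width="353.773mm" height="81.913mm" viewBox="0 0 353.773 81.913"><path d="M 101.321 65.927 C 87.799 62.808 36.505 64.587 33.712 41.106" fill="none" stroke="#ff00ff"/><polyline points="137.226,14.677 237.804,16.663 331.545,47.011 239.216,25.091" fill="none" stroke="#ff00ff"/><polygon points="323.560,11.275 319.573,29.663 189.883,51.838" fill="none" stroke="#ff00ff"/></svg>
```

Since the viewBox matches the mm dimensions, user units are millimetres directly. The only transform is the Y-flip y_m = 81.913 − y_svg.

Shape 1 is a cubic bezier drawn with `<path>`. Its stroke #ff00ff means score at S572, F1875. After flipping Y the toolpath is (101.321,15.986) → (89.365,17.511) → (72.486,19.308) → (54.823,22.824) → (40.518,29.508) → (33.712,40.807).

Shape 2 is a open polyline drawn with `<polyline>`. Its stroke #ff00ff means score at S572, F1875. After flipping Y the toolpath is (137.226,67.236) → (237.804,65.250) → (331.545,34.902) → (239.216,56.822).

Shape 3 is a closed polygon drawn with `<polygon>`. Its stroke #ff00ff means score at S572, F1875. After flipping Y the toolpath is (323.560,70.638) → (319.573,52.250) → (189.883,30.075) → (323.560,70.638), returning to the start.

G21
G90
G0 X101.321 Y15.986
M3 S572
G1 X89.365 Y17.511 F1875
G1 X72.486 Y19.308 F1875
G1 X54.823 Y22.824 F1875
G1 X40.518 Y29.508 F1875
G1 X33.712 Y40.807 F1875
M5
G0 X137.226 Y67.236
M3 S572
G1 X237.804 Y65.250 F1875
G1 X331.545 Y34.902 F1875
G1 X239.216 Y56.822 F1875
M5
G0 X323.560 Y70.638
M3 S572
G1 X319.573 Y52.250 F1875
G1 X189.883 Y30.075 F1875
G1 X323.560 Y70.638 F1875
M5
G0 X0.000 Y0.000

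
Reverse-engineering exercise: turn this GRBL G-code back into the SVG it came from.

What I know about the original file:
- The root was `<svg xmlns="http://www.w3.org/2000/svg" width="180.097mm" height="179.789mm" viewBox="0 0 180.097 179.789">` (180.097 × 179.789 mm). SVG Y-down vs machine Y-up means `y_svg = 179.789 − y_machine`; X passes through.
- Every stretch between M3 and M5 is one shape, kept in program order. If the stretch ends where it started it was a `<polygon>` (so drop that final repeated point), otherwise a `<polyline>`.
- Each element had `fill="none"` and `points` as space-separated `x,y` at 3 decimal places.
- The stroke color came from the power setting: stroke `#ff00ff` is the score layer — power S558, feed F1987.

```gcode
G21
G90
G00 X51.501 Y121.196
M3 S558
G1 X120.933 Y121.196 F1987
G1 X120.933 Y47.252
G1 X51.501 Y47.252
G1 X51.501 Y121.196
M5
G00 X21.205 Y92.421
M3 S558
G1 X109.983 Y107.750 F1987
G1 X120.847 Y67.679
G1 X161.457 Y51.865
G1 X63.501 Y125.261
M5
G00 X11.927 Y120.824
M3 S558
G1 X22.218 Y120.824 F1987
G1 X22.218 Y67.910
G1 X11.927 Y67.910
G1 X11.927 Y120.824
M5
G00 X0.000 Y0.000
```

Each laser-on run becomes one SVG element. Flip Y back into SVG space with y_svg = 179.789 − y_machine. Every run uses S558, so all elements get stroke `#ff00ff` (score).

Run 1: The run returns to its start, so emit a `<polygon>` with points (Y-flipped): 51.501,58.593 120.933,58.593 120.933,132.537 51.501,132.537.

Run 2: The run is open, so emit a `<polyline>` with points (Y-flipped): 21.205,87.368 109.983,72.039 120.847,112.110 161.457,127.924 63.501,54.528.

Run 3: The run returns to its start, so emit a `<polygon>` with points (Y-flipped): 11.927,58.965 22.218,58.965 22.218,111.879 11.927,111.879.

<svg xmlns="http://www.w3.org/2000/svg" width="180.097mm" height="179.789mm" viewBox="0 0 180.097 179.789">
  <polygon points="51.501,58.593 120.933,58.593 120.933,132.537 51.501,132.537" fill="none" stroke="#ff00ff"/>
  <polyline points="21.205,87.368 109.983,72.039 120.847,112.110 161.457,127.924 63.501,54.528" fill="none" stroke="#ff00ff"/>
  <polygon points="11.927,58.965 22.218,58.965 22.218,111.879 11.927,111.879" fill="none" stroke="#ff00ff"/>
</svg>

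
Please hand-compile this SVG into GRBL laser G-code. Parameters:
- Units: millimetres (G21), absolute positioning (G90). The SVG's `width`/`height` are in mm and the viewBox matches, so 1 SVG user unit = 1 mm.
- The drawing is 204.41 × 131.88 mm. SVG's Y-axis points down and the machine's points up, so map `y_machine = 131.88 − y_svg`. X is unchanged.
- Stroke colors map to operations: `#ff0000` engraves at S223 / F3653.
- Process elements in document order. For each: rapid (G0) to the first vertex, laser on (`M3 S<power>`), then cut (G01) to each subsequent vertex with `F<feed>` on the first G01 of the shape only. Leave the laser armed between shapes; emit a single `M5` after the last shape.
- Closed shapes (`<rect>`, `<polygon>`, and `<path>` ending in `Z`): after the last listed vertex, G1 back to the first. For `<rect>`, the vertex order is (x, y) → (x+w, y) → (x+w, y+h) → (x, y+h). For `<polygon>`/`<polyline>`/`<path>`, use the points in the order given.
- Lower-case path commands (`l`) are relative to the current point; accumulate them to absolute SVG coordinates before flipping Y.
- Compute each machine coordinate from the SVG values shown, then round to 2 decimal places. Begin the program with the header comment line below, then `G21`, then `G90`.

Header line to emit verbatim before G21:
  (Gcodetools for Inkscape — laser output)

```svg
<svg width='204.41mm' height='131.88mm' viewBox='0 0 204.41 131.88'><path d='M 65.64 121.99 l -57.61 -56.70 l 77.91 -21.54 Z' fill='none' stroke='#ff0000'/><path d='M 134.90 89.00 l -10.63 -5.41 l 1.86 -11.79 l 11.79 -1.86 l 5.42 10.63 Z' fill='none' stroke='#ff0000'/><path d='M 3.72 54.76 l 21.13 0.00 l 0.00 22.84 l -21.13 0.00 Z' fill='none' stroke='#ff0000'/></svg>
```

viewBox `0 0 204.41 131.88` with mm width/height → 1 unit = 1 mm. Flip: y_m = 131.88 − y_svg.

**Shape 1** — `<path>` regular polygon, stroke `#ff0000` → engrave (S223, F3653). Machine vertices: (65.64,9.89) → (8.03,66.59) → (85.94,88.13) → (65.64,9.89). Closed: final G1 returns to the first vertex.

**Shape 2** — `<path>` regular polygon, stroke `#ff0000` → engrave (S223, F3653). Machine vertices: (134.90,42.88) → (124.27,48.29) → (126.13,60.08) → (137.92,61.94) → (143.34,51.31) → (134.90,42.88). Closed: final G1 returns to the first vertex.

**Shape 3** — `<path>` rectangle, stroke `#ff0000` → engrave (S223, F3653). Machine vertices: (3.72,77.12) → (24.85,77.12) → (24.85,54.28) → (3.72,54.28) → (3.72,77.12). Closed: final G1 returns to the first vertex.

(Gcodetools for Inkscape — laser output)
G21
G90
G0 X65.64 Y9.89
M3 S223
G01 X8.03 Y66.59 F3653
G01 X85.94 Y88.13
G01 X65.64 Y9.89
G0 X134.90 Y42.88
M3 S223
G01 X124.27 Y48.29 F3653
G01 X126.13 Y60.08
G01 X137.92 Y61.94
G01 X143.34 Y51.31
G01 X134.90 Y42.88
G0 X3.72 Y77.12
M3 S223
G01 X24.85 Y77.12 F3653
G01 X24.85 Y54.28
G01 X3.72 Y54.28
G01 X3.72 Y77.12
M5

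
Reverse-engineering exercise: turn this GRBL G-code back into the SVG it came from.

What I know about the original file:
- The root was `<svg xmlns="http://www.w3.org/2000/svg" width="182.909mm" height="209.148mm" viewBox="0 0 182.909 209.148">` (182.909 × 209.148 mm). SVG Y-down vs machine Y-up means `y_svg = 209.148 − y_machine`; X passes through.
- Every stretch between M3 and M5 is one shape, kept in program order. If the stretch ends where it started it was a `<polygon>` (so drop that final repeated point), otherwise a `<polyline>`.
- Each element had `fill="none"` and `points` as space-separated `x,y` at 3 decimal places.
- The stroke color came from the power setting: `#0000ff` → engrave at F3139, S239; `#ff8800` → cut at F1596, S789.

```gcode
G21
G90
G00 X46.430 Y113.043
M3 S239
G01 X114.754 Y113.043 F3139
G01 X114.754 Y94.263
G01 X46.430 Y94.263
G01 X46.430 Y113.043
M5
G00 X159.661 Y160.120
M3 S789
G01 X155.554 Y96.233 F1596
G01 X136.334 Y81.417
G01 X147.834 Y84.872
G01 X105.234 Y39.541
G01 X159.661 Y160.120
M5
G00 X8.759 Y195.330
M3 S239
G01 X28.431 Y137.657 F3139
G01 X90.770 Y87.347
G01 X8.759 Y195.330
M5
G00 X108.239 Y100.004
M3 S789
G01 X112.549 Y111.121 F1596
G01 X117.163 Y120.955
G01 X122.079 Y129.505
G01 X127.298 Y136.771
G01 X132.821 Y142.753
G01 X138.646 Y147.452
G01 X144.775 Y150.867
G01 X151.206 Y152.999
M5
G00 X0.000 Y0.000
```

<svg xmlns="http://www.w3.org/2000/svg" width="182.909mm" height="209.148mm" viewBox="0 0 182.909 209.148">
  <polygon points="46.430,96.105 114.754,96.105 114.754,114.885 46.430,114.885" fill="none" stroke="#0000ff"/>
  <polygon points="159.661,49.028 155.554,112.915 136.334,127.731 147.834,124.276 105.234,169.607" fill="none" stroke="#ff8800"/>
  <polygon points="8.759,13.818 28.431,71.491 90.770,121.801" fill="none" stroke="#0000ff"/>
  <polyline points="108.239,109.144 112.549,98.027 117.163,88.193 122.079,79.643 127.298,72.377 132.821,66.395 138.646,61.696 144.775,58.281 151.206,56.149" fill="none" stroke="#ff8800"/>
</svg>

Machine Y-up, SVG Y-down with viewBox height 209.148, so y_svg = 209.148 − y_machine; X carries over.

Run 1: the run's S239 means `#0000ff` (engrave). The run returns to its start, so emit a `<polygon>` with points (Y-flipped): 46.430,96.105 114.754,96.105 114.754,114.885 46.430,114.885.

Run 2: S789 ⇒ cut layer `#ff8800`. The run returns to its start, so emit a `<polygon>` with points (Y-flipped): 159.661,49.028 155.554,112.915 136.334,127.731 147.834,124.276 105.234,169.607.

Run 3: the run's S239 means `#0000ff` (engrave). The run returns to its start, so emit a `<polygon>` with points (Y-flipped): 8.759,13.818 28.431,71.491 90.770,121.801.

Run 4: power S789 maps to stroke `#ff8800` (cut). The run is open, so emit a `<polyline>` with points (Y-flipped): 108.239,109.144 112.549,98.027 117.163,88.193 122.079,79.643 127.298,72.377 132.821,66.395 138.646,61.696 144.775,58.281 151.206,56.149.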